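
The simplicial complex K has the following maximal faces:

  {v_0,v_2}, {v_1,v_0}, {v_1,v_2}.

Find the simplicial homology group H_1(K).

Fix the vertex order v_0 < v_1 < v_2 and write every simplex with vertices in increasing order. Then dim K = 1 and the simplices of K are:

  0-simplices (3): [v_0], [v_1], [v_2]
  1-simplices (3): [v_0,v_1], [v_0,v_2], [v_1,v_2]

so the chain groups are C_0 ≅ Z^3, C_1 ≅ Z^3.

∂_1: C_1 → C_0 maps an edge to its endpoints' difference, ∂[p,q] = q − p. For instance
  ∂[v_0,v_2] = [v_2] − [v_0].
This gives a 3×3 integer matrix of rank 2; reducing to Smith normal form yields diagonal entries (1,1).

From H_k ≅ ker(∂_k) / im(∂_{k+1}) we obtain:

  H_1: rank ker ∂_1 − rank ∂_2 = (3 − 2) − 0 = 1, and there is no ∂_2, so H_1 ≅ Z.

H_1 ≅ Z.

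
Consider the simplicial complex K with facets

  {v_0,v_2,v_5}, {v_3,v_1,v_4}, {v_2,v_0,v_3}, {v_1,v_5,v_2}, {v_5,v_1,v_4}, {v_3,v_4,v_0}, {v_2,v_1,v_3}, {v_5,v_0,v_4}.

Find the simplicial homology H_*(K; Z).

Fix the vertex order v_0 < v_1 < v_2 < v_3 < v_4 < v_5 and write every simplex with vertices in increasing order. Then dim K = 2 and the simplices of K are:

  0-simplices (6): [v_0], [v_1], [v_2], [v_3], [v_4], [v_5]
  1-simplices (12): [v_0,v_2], [v_0,v_3], [v_0,v_4], [v_0,v_5], [v_1,v_2], [v_1,v_3], [v_1,v_4], [v_1,v_5], [v_2,v_3], [v_2,v_5], [v_3,v_4], [v_4,v_5]
  2-simplices (8): [v_0,v_2,v_3], [v_0,v_2,v_5], [v_0,v_3,v_4], [v_0,v_4,v_5], [v_1,v_2,v_3], [v_1,v_2,v_5], [v_1,v_3,v_4], [v_1,v_4,v_5]

so the chain groups are C_0 ≅ Z^6, C_1 ≅ Z^12, C_2 ≅ Z^8.

The boundary map ∂_1: C_1 → C_0 is given by ∂[p,q] = [q] − [p].
This gives a 6×12 integer matrix of rank 5; reducing to Smith normal form yields diagonal entries (1,1,1,1,1).

∂_2: C_2 → C_1 acts by ∂[p,q,r] = [q,r] − [p,r] + [p,q]. For instance
  ∂[v_1,v_3,v_4] = [v_3,v_4] − [v_1,v_4] + [v_1,v_3],
  ∂[v_0,v_2,v_5] = [v_2,v_5] − [v_0,v_5] + [v_0,v_2].
The resulting 12×8 matrix has rank 7, and its Smith normal form has invariant factors (1,1,1,1,1,1,1).

Computing H_k = (kernel of ∂_k) / (image of ∂_{k+1}):

  H_0: rank C_0 − rank ∂_1 = 6 − 5 = 1, and the invariant factors of ∂_1 are all 1, so H_0 = Z.
  H_1: rank ker ∂_1 − rank ∂_2 = (12 − 5) − 7 = 0, and the invariant factors of ∂_2 are all 1, so H_1 = 0.
  H_2: rank ker ∂_2 − rank ∂_3 = (8 − 7) − 0 = 1, and there is no ∂_3, so H_2 = Z.

As a check, the Euler characteristic is 6 − 12 + 8 = 2, which agrees with 1 − 0 + 1 = 2.
(K is a triangulation of the 2-sphere S^2.)

H_0 ≅ Z,  H_1 = 0,  H_2 ≅ Z.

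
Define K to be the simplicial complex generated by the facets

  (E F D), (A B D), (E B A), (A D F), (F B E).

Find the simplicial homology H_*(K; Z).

H_0 = Z,  H_1 = Z,  H_2 = 0.

We work with the vertex ordering A < B < D < E < F. The simplices of K, each written with vertices in increasing order, are:

  0-simplices (5): A, B, D, E, F
  1-simplices (10): AB, AD, AE, AF, BD, BE, BF, DE, DF, EF
  2-simplices (5): ABD, ABE, ADF, BEF, DEF

Hence C_0 ≅ Z^5, C_1 ≅ Z^10, C_2 ≅ Z^5.

The boundary map ∂_1: C_1 → C_0 is given by ∂[p,q] = [q] − [p]. For instance
  ∂BF = F − B.
The resulting 5×10 matrix has rank 4, and its Smith normal form has invariant factors (1,1,1,1).

The boundary map ∂_2: C_2 → C_1 sends each 2-simplex [p,q,r] to [q,r] − [p,r] + [p,q]. For instance
  ∂BEF = EF − BF + BE,
  ∂ADF = DF − AF + AD.
The 10×5 boundary matrix has rank 5 and Smith normal form diag(1,1,1,1,1).

Computing H_k = (kernel of ∂_k) / (image of ∂_{k+1}):

  H_0: rank C_0 − rank ∂_1 = 5 − 4 = 1, and the invariant factors of ∂_1 are all 1, so H_0 ≅ Z.
  H_1: rank ker ∂_1 − rank ∂_2 = (10 − 4) − 5 = 1, and the invariant factors of ∂_2 are all 1, so H_1 ≅ Z.
  H_2: rank ker ∂_2 − rank ∂_3 = (5 − 5) − 0 = 0, and there is no ∂_3, so H_2 ≅ 0.

As a check, the Euler characteristic is 5 − 10 + 5 = 0, which agrees with 1 − 1 + 0 = 0.
(K is a triangulation of the Möbius band.)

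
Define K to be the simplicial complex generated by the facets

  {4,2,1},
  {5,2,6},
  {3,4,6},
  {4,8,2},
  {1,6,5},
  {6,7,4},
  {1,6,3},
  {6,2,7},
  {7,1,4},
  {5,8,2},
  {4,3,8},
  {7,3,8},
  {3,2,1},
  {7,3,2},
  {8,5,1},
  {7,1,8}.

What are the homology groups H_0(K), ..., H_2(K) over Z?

H_0 ≅ Z,  H_1 ≅ Z^2,  H_2 ≅ Z.

K has 8 vertices, 24 edges, 16 triangles.
rank ∂_0 = 0, rank ∂_1 = 7 ⇒ b_0 = 8 − 0 − 7 = 1; all invariant factors of ∂_1 are 1 so no torsion. So H_0 = Z.
rank ∂_1 = 7, rank ∂_2 = 15 ⇒ b_1 = 24 − 7 − 15 = 2; all invariant factors of ∂_2 are 1 so no torsion. So H_1 = Z^2.
rank ∂_2 = 15, rank ∂_3 = 0 ⇒ b_2 = 16 − 15 − 0 = 1. So H_2 = Z.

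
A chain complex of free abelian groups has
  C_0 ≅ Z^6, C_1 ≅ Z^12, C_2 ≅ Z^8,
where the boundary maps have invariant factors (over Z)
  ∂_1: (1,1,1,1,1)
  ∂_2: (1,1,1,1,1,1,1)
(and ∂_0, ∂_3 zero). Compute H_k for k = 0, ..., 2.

H_0 ≅ Z,  H_1 = 0,  H_2 ≅ Z.

H_0: b_0 = 6 − 0 − 5 = 1; torsion from ∂_1 factors > 1: none. So H_0 ≅ Z.
H_1: b_1 = 12 − 5 − 7 = 0; torsion from ∂_2 factors > 1: none. So H_1 ≅ 0.
H_2: b_2 = 8 − 7 − 0 = 1; torsion from ∂_3 factors > 1: none. So H_2 ≅ Z.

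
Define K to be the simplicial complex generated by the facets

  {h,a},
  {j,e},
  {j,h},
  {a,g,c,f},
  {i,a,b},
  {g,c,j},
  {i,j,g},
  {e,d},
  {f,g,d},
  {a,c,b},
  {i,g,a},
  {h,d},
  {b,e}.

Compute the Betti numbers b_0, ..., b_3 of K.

b_0 = 1, b_1 = 4, b_2 = 0, b_3 = 0.

Fix the vertex order a < b < c < d < e < f < g < h < i < j and write every simplex with vertices in increasing order. Then dim K = 3 and the simplices of K are:

  0-simplices (10): a, b, c, d, e, f, g, h, i, j
  1-simplices (22): ab, ac, af, ag, ah, ai, bc, be, bi, cf, cg, cj, de, df, dg, dh, ej, fg, gi, gj, hj, ij
  2-simplices (10): abc, abi, acf, acg, afg, agi, cfg, cgj, dfg, gij
  3-simplices (1): acfg

so the chain groups are C_0 ≅ Z^10, C_1 ≅ Z^22, C_2 ≅ Z^10, C_3 ≅ Z^1.

∂_1: C_1 → C_0 maps an edge to its endpoints' difference, ∂[p,q] = q − p. For instance
  ∂df = f − d.
The resulting 10×22 matrix has rank 9, and its Smith normal form has invariant factors (1,1,1,1,1,1,1,1,1).

Boundary ∂_2: C_2 → C_1 maps a triangle to the signed sum of its edges. For instance
  ∂abi = bi − ai + ab,
  ∂acg = cg − ag + ac.
The resulting 22×10 matrix has rank 9, and its Smith normal form has invariant factors (1,1,1,1,1,1,1,1,1).

Boundary ∂_3: C_3 → C_2 sends each 3-simplex σ to the alternating sum Σ_i (−1)^i (σ with its i-th vertex removed). For instance
  ∂acfg = cfg − afg + acg − acf.
The 10×1 boundary matrix has rank 1 and Smith normal form diag(1).

Now H_k = ker ∂_k / im ∂_{k+1}, so:

  H_0: rank C_0 − rank ∂_1 = 10 − 9 = 1, and the invariant factors of ∂_1 are all 1, so H_0 ≅ Z.
  H_1: rank ker ∂_1 − rank ∂_2 = (22 − 9) − 9 = 4, and the invariant factors of ∂_2 are all 1, so H_1 ≅ Z^4.
  H_2: rank ker ∂_2 − rank ∂_3 = (10 − 9) − 1 = 0, and the invariant factors of ∂_3 are all 1, so H_2 ≅ 0.
  H_3: rank ker ∂_3 − rank ∂_4 = (1 − 1) − 0 = 0, and there is no ∂_4, so H_3 ≅ 0.

As a check, the Euler characteristic is 10 − 22 + 10 − 1 = -3, which agrees with 1 − 4 + 0 − 0 = -3.

Hence the Betti numbers are b_0 = 1, b_1 = 4, b_2 = 0, b_3 = 0.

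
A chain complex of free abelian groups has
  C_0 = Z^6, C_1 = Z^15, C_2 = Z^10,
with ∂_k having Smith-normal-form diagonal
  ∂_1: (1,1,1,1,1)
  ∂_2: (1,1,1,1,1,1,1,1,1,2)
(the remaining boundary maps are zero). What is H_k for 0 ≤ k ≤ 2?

H_0: b_0 = 6 − 0 − 5 = 1; torsion from ∂_1 factors > 1: none. So H_0 ≅ Z.
H_1: b_1 = 15 − 5 − 10 = 0; torsion from ∂_2 factors > 1: [2]. So H_1 ≅ Z/2.
H_2: b_2 = 10 − 10 − 0 = 0; torsion from ∂_3 factors > 1: none. So H_2 ≅ 0.

H_0 ≅ Z,  H_1 ≅ Z/2,  H_2 = 0.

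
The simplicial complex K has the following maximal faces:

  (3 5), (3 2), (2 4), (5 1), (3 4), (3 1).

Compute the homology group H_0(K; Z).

Take the total order 1 < 2 < 3 < 4 < 5 on the vertex set. Then K (dimension 1) consists of the simplices:

  0-simplices (5): [1], [2], [3], [4], [5]
  1-simplices (6): [1,3], [1,5], [2,3], [2,4], [3,4], [3,5]

giving chain groups C_0 ≅ Z^5, C_1 ≅ Z^6.

∂_1: C_1 → C_0 maps an edge to its endpoints' difference, ∂[p,q] = q − p. For instance
  ∂[1,5] = [5] − [1].
The 5×6 boundary matrix has rank 4 and Smith normal form diag(1,1,1,1).

Computing H_k = (kernel of ∂_k) / (image of ∂_{k+1}):

  H_0: rank C_0 − rank ∂_1 = 5 − 4 = 1, and the invariant factors of ∂_1 are all 1, so H_0 = Z.

H_0 = Z.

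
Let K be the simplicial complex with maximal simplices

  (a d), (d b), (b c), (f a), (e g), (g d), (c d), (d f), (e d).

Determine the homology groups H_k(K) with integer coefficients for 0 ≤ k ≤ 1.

H_0 = Z,  H_1 = Z^3.

Fix the vertex order a < b < c < d < e < f < g and write every simplex with vertices in increasing order. Then dim K = 1 and the simplices of K are:

  0-simplices (7): a, b, c, d, e, f, g
  1-simplices (9): ad, af, bc, bd, cd, de, df, dg, eg

so the chain groups are C_0 ≅ Z^7, C_1 ≅ Z^9.

∂_1: C_1 → C_0 sends each edge [p,q] (with p < q) to q − p. For instance
  ∂cd = d − c.
As a 7×9 matrix over Z this has rank 6, with invariant factors (1,1,1,1,1,1).

Reading off H_k = ker ∂_k / im ∂_{k+1}:

  H_0: rank C_0 − rank ∂_1 = 7 − 6 = 1, and the invariant factors of ∂_1 are all 1, so H_0 ≅ Z.
  H_1: rank ker ∂_1 − rank ∂_2 = (9 − 6) − 0 = 3, and there is no ∂_2, so H_1 ≅ Z^3.

(K is a triangulation of a wedge of 3 circles.)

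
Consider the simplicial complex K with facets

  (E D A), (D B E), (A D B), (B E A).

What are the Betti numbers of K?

We work with the vertex ordering A < B < D < E. The simplices of K, each written with vertices in increasing order, are:

  0-simplices (4): A, B, D, E
  1-simplices (6): AB, AD, AE, BD, BE, DE
  2-simplices (4): ABD, ABE, ADE, BDE

so the chain groups are C_0 ≅ Z^4, C_1 ≅ Z^6, C_2 ≅ Z^4.

∂_1: C_1 → C_0 sends each edge [p,q] (with p < q) to q − p. For instance
  ∂AB = B − A.
The 4×6 boundary matrix has rank 3 and Smith normal form diag(1,1,1).

Boundary ∂_2: C_2 → C_1 maps a triangle to the signed sum of its edges. For instance
  ∂ABE = BE − AE + AB,
  ∂ABD = BD − AD + AB.
The 6×4 boundary matrix has rank 3 and Smith normal form diag(1,1,1).

Reading off H_k = ker ∂_k / im ∂_{k+1}:

  H_0: rank C_0 − rank ∂_1 = 4 − 3 = 1, and the invariant factors of ∂_1 are all 1, so H_0 ≅ Z.
  H_1: rank ker ∂_1 − rank ∂_2 = (6 − 3) − 3 = 0, and the invariant factors of ∂_2 are all 1, so H_1 ≅ 0.
  H_2: rank ker ∂_2 − rank ∂_3 = (4 − 3) − 0 = 1, and there is no ∂_3, so H_2 ≅ Z.

As a check, the Euler characteristic is 4 − 6 + 4 = 2, which agrees with 1 − 0 + 1 = 2.

Hence the Betti numbers are b_0 = 1, b_1 = 0, b_2 = 1.

b_0 = 1, b_1 = 0, b_2 = 1.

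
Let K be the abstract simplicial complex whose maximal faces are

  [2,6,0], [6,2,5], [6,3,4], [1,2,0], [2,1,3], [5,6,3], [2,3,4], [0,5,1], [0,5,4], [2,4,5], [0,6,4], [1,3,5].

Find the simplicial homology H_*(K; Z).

H_0 = Z,  H_1 = Z/2,  H_2 = 0.

We work with the vertex ordering 0 < 1 < 2 < 3 < 4 < 5 < 6. The simplices of K, each written with vertices in increasing order, are:

  0-simplices (7): [0], [1], [2], [3], [4], [5], [6]
  1-simplices (18): [0,1], [0,2], [0,4], [0,5], [0,6], [1,2], [1,3], [1,5], [2,3], [2,4], [2,5], [2,6], [3,4], [3,5], [3,6], [4,5], [4,6], [5,6]
  2-simplices (12): [0,1,2], [0,1,5], [0,2,6], [0,4,5], [0,4,6], [1,2,3], [1,3,5], [2,3,4], [2,4,5], [2,5,6], [3,4,6], [3,5,6]

so the chain groups are C_0 ≅ Z^7, C_1 ≅ Z^18, C_2 ≅ Z^12.

The boundary map ∂_1: C_1 → C_0 maps an edge to its endpoints' difference, ∂[p,q] = q − p. For instance
  ∂[5,6] = [6] − [5].
The 7×18 boundary matrix has rank 6 and Smith normal form diag(1,1,1,1,1,1).

∂_2: C_2 → C_1 sends each 2-simplex [p,q,r] to [q,r] − [p,r] + [p,q]. For instance
  ∂[2,3,4] = [3,4] − [2,4] + [2,3],
  ∂[2,5,6] = [5,6] − [2,6] + [2,5].
The resulting 18×12 matrix has rank 12, and its Smith normal form has invariant factors (1,1,1,1,1,1,1,1,1,1,1,2).

Now H_k = ker ∂_k / im ∂_{k+1}, so:

  H_0: rank C_0 − rank ∂_1 = 7 − 6 = 1, and the invariant factors of ∂_1 are all 1, so H_0 ≅ Z.
  H_1: rank ker ∂_1 − rank ∂_2 = (18 − 6) − 12 = 0, and ∂_2 has invariant factor 2 > 1, so H_1 ≅ Z/2.
  H_2: rank ker ∂_2 − rank ∂_3 = (12 − 12) − 0 = 0, and there is no ∂_3, so H_2 ≅ 0.

(K is a triangulation of the real projective plane RP^2.)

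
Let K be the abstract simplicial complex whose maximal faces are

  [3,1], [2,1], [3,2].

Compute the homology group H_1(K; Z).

H_1 = Z.

Fix the vertex order 1 < 2 < 3 and write every simplex with vertices in increasing order. Then dim K = 1 and the simplices of K are:

  0-simplices (3): [1], [2], [3]
  1-simplices (3): [1,2], [1,3], [2,3]

giving chain groups C_0 ≅ Z^3, C_1 ≅ Z^3.

∂_1: C_1 → C_0 maps an edge to its endpoints' difference, ∂[p,q] = q − p.
The resulting 3×3 matrix has rank 2, and its Smith normal form has invariant factors (1,1).

Reading off H_k = ker ∂_k / im ∂_{k+1}:

  H_1: rank ker ∂_1 − rank ∂_2 = (3 − 2) − 0 = 1, and there is no ∂_2, so H_1 = Z.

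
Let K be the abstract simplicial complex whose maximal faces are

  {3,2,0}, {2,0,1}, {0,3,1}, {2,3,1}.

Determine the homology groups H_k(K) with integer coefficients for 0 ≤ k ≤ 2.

H_0 ≅ Z,  H_1 = 0,  H_2 ≅ Z.

Fix the vertex order 0 < 1 < 2 < 3 and write every simplex with vertices in increasing order. Then dim K = 2 and the simplices of K are:

  0-simplices (4): [0], [1], [2], [3]
  1-simplices (6): [0,1], [0,2], [0,3], [1,2], [1,3], [2,3]
  2-simplices (4): [0,1,2], [0,1,3], [0,2,3], [1,2,3]

Hence C_0 ≅ Z^4, C_1 ≅ Z^6, C_2 ≅ Z^4.

The boundary map ∂_1: C_1 → C_0 maps an edge to its endpoints' difference, ∂[p,q] = q − p.
The resulting 4×6 matrix has rank 3, and its Smith normal form has invariant factors (1,1,1).

∂_2: C_2 → C_1 maps a triangle to the signed sum of its edges. For instance
  ∂[1,2,3] = [2,3] − [1,3] + [1,2],
  ∂[0,2,3] = [2,3] − [0,3] + [0,2].
This gives a 6×4 integer matrix of rank 3; reducing to Smith normal form yields diagonal entries (1,1,1).

Computing H_k = (kernel of ∂_k) / (image of ∂_{k+1}):

  H_0: rank C_0 − rank ∂_1 = 4 − 3 = 1, and the invariant factors of ∂_1 are all 1, so H_0 ≅ Z.
  H_1: rank ker ∂_1 − rank ∂_2 = (6 − 3) − 3 = 0, and the invariant factors of ∂_2 are all 1, so H_1 ≅ 0.
  H_2: rank ker ∂_2 − rank ∂_3 = (4 − 3) − 0 = 1, and there is no ∂_3, so H_2 ≅ Z.

(K is a triangulation of the 2-sphere S^2.)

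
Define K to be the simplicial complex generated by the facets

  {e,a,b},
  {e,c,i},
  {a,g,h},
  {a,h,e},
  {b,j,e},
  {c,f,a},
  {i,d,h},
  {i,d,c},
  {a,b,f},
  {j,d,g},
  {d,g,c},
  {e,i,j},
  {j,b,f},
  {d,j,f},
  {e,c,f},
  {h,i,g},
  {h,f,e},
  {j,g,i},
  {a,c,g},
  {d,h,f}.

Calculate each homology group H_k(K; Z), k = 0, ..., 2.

H_0 = Z,  H_1 = Z ⊕ Z/2Z,  H_2 = 0.

Order the vertices as a < b < c < d < e < f < g < h < i < j. Listing each simplex with vertices in this order, K has dimension 2 with simplices:

  0-simplices (10): a, b, c, d, e, f, g, h, i, j
  1-simplices (30): ab, ac, ae, af, ag, ah, be, bf, bj, cd, ce, cf, cg, ci, df, dg, dh, di, dj, ef, eh, ei, ej, fh, fj, gh, gi, gj, hi, ij
  2-simplices (20): abe, abf, acf, acg, aeh, agh, bej, bfj, cdg, cdi, cef, cei, dfh, dfj, dgj, dhi, efh, eij, ghi, gij

Hence C_0 ≅ Z^10, C_1 ≅ Z^30, C_2 ≅ Z^20.

The boundary map ∂_1: C_1 → C_0 sends each edge [p,q] (with p < q) to q − p.
The 10×30 boundary matrix has rank 9 and Smith normal form diag(1,1,1,1,1,1,1,1,1).

∂_2: C_2 → C_1 acts by ∂[p,q,r] = [q,r] − [p,r] + [p,q]. For instance
  ∂efh = fh − eh + ef,
  ∂cdi = di − ci + cd.
The 30×20 boundary matrix has rank 20 and Smith normal form diag(1,1,1,1,1,1,1,1,1,1,1,1,1,1,1,1,1,1,1,2).

Now H_k = ker ∂_k / im ∂_{k+1}, so:

  H_0: rank C_0 − rank ∂_1 = 10 − 9 = 1, and the invariant factors of ∂_1 are all 1, so H_0 ≅ Z.
  H_1: rank ker ∂_1 − rank ∂_2 = (30 − 9) − 20 = 1, and ∂_2 has invariant factor 2 > 1, so H_1 ≅ Z ⊕ Z/2Z.
  H_2: rank ker ∂_2 − rank ∂_3 = (20 − 20) − 0 = 0, and there is no ∂_3, so H_2 ≅ 0.

As a check, the Euler characteristic is 10 − 30 + 20 = 0, which agrees with 1 − 1 + 0 = 0.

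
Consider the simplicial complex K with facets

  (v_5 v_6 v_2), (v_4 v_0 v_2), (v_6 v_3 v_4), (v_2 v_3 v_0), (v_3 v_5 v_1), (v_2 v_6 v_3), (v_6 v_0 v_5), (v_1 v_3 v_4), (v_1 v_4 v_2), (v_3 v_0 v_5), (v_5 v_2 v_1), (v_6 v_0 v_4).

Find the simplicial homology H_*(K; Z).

We work with the vertex ordering v_0 < v_1 < v_2 < v_3 < v_4 < v_5 < v_6. The simplices of K, each written with vertices in increasing order, are:

  0-simplices (7): [v_0], [v_1], [v_2], [v_3], [v_4], [v_5], [v_6]
  1-simplices (18): (18 of them)
  2-simplices (12): (12 of them)

so the chain groups are C_0 ≅ Z^7, C_1 ≅ Z^18, C_2 ≅ Z^12.

∂_1: C_1 → C_0 sends each edge [p,q] (with p < q) to q − p. For instance
  ∂[v_5,v_6] = [v_6] − [v_5].
As a 7×18 matrix over Z this has rank 6, with invariant factors (1,1,1,1,1,1).

Boundary ∂_2: C_2 → C_1 maps a triangle to the signed sum of its edges. For instance
  ∂[v_1,v_2,v_5] = [v_2,v_5] − [v_1,v_5] + [v_1,v_2],
  ∂[v_1,v_3,v_4] = [v_3,v_4] − [v_1,v_4] + [v_1,v_3].
The 18×12 boundary matrix has rank 12 and Smith normal form diag(1,1,1,1,1,1,1,1,1,1,1,2).

Reading off H_k = ker ∂_k / im ∂_{k+1}:

  H_0: rank C_0 − rank ∂_1 = 7 − 6 = 1, and the invariant factors of ∂_1 are all 1, so H_0 ≅ Z.
  H_1: rank ker ∂_1 − rank ∂_2 = (18 − 6) − 12 = 0, and ∂_2 has invariant factor 2 > 1, so H_1 ≅ Z/2.
  H_2: rank ker ∂_2 − rank ∂_3 = (12 − 12) − 0 = 0, and there is no ∂_3, so H_2 ≅ 0.

As a check, the Euler characteristic is 7 − 18 + 12 = 1, which agrees with 1 − 0 + 0 = 1.

H_0 = Z,  H_1 = Z/2,  H_2 = 0.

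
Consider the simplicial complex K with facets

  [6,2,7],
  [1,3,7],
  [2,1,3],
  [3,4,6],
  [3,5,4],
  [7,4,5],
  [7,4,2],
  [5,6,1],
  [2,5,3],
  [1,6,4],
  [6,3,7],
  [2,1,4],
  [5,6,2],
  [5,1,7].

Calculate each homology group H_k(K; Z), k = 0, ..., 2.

Take the total order 1 < 2 < 3 < 4 < 5 < 6 < 7 on the vertex set. Then K (dimension 2) consists of the simplices:

  0-simplices (7): [1], [2], [3], [4], [5], [6], [7]
  1-simplices (21): [1,2], [1,3], [1,4], [1,5], [1,6], [1,7], [2,3], [2,4], [2,5], [2,6], [2,7], [3,4], [3,5], [3,6], [3,7], [4,5], [4,6], [4,7], [5,6], [5,7], [6,7]
  2-simplices (14): [1,2,3], [1,2,4], [1,3,7], [1,4,6], [1,5,6], [1,5,7], [2,3,5], [2,4,7], [2,5,6], [2,6,7], [3,4,5], [3,4,6], [3,6,7], [4,5,7]

giving chain groups C_0 ≅ Z^7, C_1 ≅ Z^21, C_2 ≅ Z^14.

The boundary map ∂_1: C_1 → C_0 maps an edge to its endpoints' difference, ∂[p,q] = q − p. For instance
  ∂[2,5] = [5] − [2].
This gives a 7×21 integer matrix of rank 6; reducing to Smith normal form yields diagonal entries (1,1,1,1,1,1).

Boundary ∂_2: C_2 → C_1 acts by ∂[p,q,r] = [q,r] − [p,r] + [p,q]. For instance
  ∂[2,3,5] = [3,5] − [2,5] + [2,3],
  ∂[2,5,6] = [5,6] − [2,6] + [2,5].
The resulting 21×14 matrix has rank 13, and its Smith normal form has invariant factors (1,1,1,1,1,1,1,1,1,1,1,1,1).

From H_k ≅ ker(∂_k) / im(∂_{k+1}) we obtain:

  H_0: rank C_0 − rank ∂_1 = 7 − 6 = 1, and the invariant factors of ∂_1 are all 1, so H_0 = Z.
  H_1: rank ker ∂_1 − rank ∂_2 = (21 − 6) − 13 = 2, and the invariant factors of ∂_2 are all 1, so H_1 = Z^2.
  H_2: rank ker ∂_2 − rank ∂_3 = (14 − 13) − 0 = 1, and there is no ∂_3, so H_2 = Z.

H_0 ≅ Z,  H_1 ≅ Z^2,  H_2 ≅ Z.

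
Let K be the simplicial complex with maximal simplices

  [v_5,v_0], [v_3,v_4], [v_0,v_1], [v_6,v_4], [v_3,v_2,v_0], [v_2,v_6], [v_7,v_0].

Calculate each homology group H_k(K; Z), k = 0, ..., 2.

We work with the vertex ordering v_0 < v_1 < v_2 < v_3 < v_4 < v_5 < v_6 < v_7. The simplices of K, each written with vertices in increasing order, are:

  0-simplices (8): [v_0], [v_1], [v_2], [v_3], [v_4], [v_5], [v_6], [v_7]
  1-simplices (9): [v_0,v_1], [v_0,v_2], [v_0,v_3], [v_0,v_5], [v_0,v_7], [v_2,v_3], [v_2,v_6], [v_3,v_4], [v_4,v_6]
  2-simplices (1): [v_0,v_2,v_3]

so the chain groups are C_0 ≅ Z^8, C_1 ≅ Z^9, C_2 ≅ Z^1.

The boundary map ∂_1: C_1 → C_0 is given by ∂[p,q] = [q] − [p]. For instance
  ∂[v_0,v_2] = [v_2] − [v_0].
The 8×9 boundary matrix has rank 7 and Smith normal form diag(1,1,1,1,1,1,1).

The boundary map ∂_2: C_2 → C_1 sends each 2-simplex [p,q,r] to [q,r] − [p,r] + [p,q]. For instance
  ∂[v_0,v_2,v_3] = [v_2,v_3] − [v_0,v_3] + [v_0,v_2].
The 9×1 boundary matrix has rank 1 and Smith normal form diag(1).

From H_k ≅ ker(∂_k) / im(∂_{k+1}) we obtain:

  H_0: rank C_0 − rank ∂_1 = 8 − 7 = 1, and the invariant factors of ∂_1 are all 1, so H_0 = Z.
  H_1: rank ker ∂_1 − rank ∂_2 = (9 − 7) − 1 = 1, and the invariant factors of ∂_2 are all 1, so H_1 = Z.
  H_2: rank ker ∂_2 − rank ∂_3 = (1 − 1) − 0 = 0, and there is no ∂_3, so H_2 = 0.

As a check, the Euler characteristic is 8 − 9 + 1 = 0, which agrees with 1 − 1 + 0 = 0.

H_0 ≅ Z,  H_1 ≅ Z,  H_2 = 0.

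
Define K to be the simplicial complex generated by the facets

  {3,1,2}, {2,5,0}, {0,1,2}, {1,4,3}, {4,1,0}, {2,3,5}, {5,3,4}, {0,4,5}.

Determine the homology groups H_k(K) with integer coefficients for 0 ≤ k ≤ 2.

H_0 = Z,  H_1 = 0,  H_2 = Z.

We work with the vertex ordering 0 < 1 < 2 < 3 < 4 < 5. The simplices of K, each written with vertices in increasing order, are:

  0-simplices (6): [0], [1], [2], [3], [4], [5]
  1-simplices (12): [0,1], [0,2], [0,4], [0,5], [1,2], [1,3], [1,4], [2,3], [2,5], [3,4], [3,5], [4,5]
  2-simplices (8): [0,1,2], [0,1,4], [0,2,5], [0,4,5], [1,2,3], [1,3,4], [2,3,5], [3,4,5]

giving chain groups C_0 ≅ Z^6, C_1 ≅ Z^12, C_2 ≅ Z^8.

Boundary ∂_1: C_1 → C_0 sends each edge [p,q] (with p < q) to q − p. For instance
  ∂[2,3] = [3] − [2].
The resulting 6×12 matrix has rank 5, and its Smith normal form has invariant factors (1,1,1,1,1).

Boundary ∂_2: C_2 → C_1 maps a triangle to the signed sum of its edges. For instance
  ∂[0,1,2] = [1,2] − [0,2] + [0,1],
  ∂[0,2,5] = [2,5] − [0,5] + [0,2].
This gives a 12×8 integer matrix of rank 7; reducing to Smith normal form yields diagonal entries (1,1,1,1,1,1,1).

Now H_k = ker ∂_k / im ∂_{k+1}, so:

  H_0: rank C_0 − rank ∂_1 = 6 − 5 = 1, and the invariant factors of ∂_1 are all 1, so H_0 ≅ Z.
  H_1: rank ker ∂_1 − rank ∂_2 = (12 − 5) − 7 = 0, and the invariant factors of ∂_2 are all 1, so H_1 ≅ 0.
  H_2: rank ker ∂_2 − rank ∂_3 = (8 − 7) − 0 = 1, and there is no ∂_3, so H_2 ≅ Z.

As a check, the Euler characteristic is 6 − 12 + 8 = 2, which agrees with 1 − 0 + 1 = 2.
(K is a triangulation of the 2-sphere S^2.)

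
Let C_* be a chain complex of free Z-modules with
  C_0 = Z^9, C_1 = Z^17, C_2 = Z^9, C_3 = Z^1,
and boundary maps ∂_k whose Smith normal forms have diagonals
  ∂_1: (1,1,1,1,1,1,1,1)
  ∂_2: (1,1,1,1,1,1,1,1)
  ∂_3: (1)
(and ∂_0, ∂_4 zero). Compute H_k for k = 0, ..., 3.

H_0: b_0 = 9 − 0 − 8 = 1; torsion from ∂_1 factors > 1: none. So H_0 = Z.
H_1: b_1 = 17 − 8 − 8 = 1; torsion from ∂_2 factors > 1: none. So H_1 = Z.
H_2: b_2 = 9 − 8 − 1 = 0; torsion from ∂_3 factors > 1: none. So H_2 = 0.
H_3: b_3 = 1 − 1 − 0 = 0; torsion from ∂_4 factors > 1: none. So H_3 = 0.

H_0 = Z,  H_1 = Z,  H_2 = 0,  H_3 = 0.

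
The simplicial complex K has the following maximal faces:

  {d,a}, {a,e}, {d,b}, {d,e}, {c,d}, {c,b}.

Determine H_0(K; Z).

H_0 = Z.

Fix the vertex order a < b < c < d < e and write every simplex with vertices in increasing order. Then dim K = 1 and the simplices of K are:

  0-simplices (5): a, b, c, d, e
  1-simplices (6): ad, ae, bc, bd, cd, de

giving chain groups C_0 ≅ Z^5, C_1 ≅ Z^6.

The boundary map ∂_1: C_1 → C_0 sends each edge [p,q] (with p < q) to q − p.
This gives a 5×6 integer matrix of rank 4; reducing to Smith normal form yields diagonal entries (1,1,1,1).

Computing H_k = (kernel of ∂_k) / (image of ∂_{k+1}):

  H_0: rank C_0 − rank ∂_1 = 5 − 4 = 1, and the invariant factors of ∂_1 are all 1, so H_0 ≅ Z.

(K is a triangulation of a wedge of 2 circles.)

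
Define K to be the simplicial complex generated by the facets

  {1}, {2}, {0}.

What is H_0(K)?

Order the vertices as 0 < 1 < 2. Listing each simplex with vertices in this order, K has dimension 0 with simplices:

  0-simplices (3): [0], [1], [2]

Hence C_0 ≅ Z^3.

Reading off H_k = ker ∂_k / im ∂_{k+1}:

  H_0: rank C_0 − rank ∂_1 = 3 − 0 = 3, and there is no ∂_1, so H_0 ≅ Z^3.

H_0 = Z^3.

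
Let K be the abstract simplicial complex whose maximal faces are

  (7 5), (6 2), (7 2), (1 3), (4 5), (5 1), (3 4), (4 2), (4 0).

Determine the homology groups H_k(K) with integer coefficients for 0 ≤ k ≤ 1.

K has 8 vertices, 9 edges.
rank ∂_0 = 0, rank ∂_1 = 7 ⇒ b_0 = 8 − 0 − 7 = 1; all invariant factors of ∂_1 are 1 so no torsion. So H_0 = Z.
rank ∂_1 = 7, rank ∂_2 = 0 ⇒ b_1 = 9 − 7 − 0 = 2. So H_1 = Z^2.

H_0 = Z,  H_1 = Z^2.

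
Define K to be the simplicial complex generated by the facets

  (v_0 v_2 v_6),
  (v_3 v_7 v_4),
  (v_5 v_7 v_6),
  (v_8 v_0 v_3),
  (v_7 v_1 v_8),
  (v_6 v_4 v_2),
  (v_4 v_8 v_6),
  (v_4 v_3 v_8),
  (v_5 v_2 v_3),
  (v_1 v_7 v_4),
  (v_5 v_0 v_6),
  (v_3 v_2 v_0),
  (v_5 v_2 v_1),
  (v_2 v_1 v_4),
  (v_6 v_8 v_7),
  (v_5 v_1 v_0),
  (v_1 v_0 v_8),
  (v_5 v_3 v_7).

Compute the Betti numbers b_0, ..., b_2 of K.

b_0 = 1, b_1 = 1, b_2 = 0.

Order the vertices as v_0 < v_1 < v_2 < v_3 < v_4 < v_5 < v_6 < v_7 < v_8. Listing each simplex with vertices in this order, K has dimension 2 with simplices:

  0-simplices (9): [v_0], [v_1], [v_2], [v_3], [v_4], [v_5], [v_6], [v_7], [v_8]
  1-simplices (27): (27 of them)
  2-simplices (18): (18 of them)

Hence C_0 ≅ Z^9, C_1 ≅ Z^27, C_2 ≅ Z^18.

Boundary ∂_1: C_1 → C_0 maps an edge to its endpoints' difference, ∂[p,q] = q − p. For instance
  ∂[v_3,v_5] = [v_5] − [v_3].
The resulting 9×27 matrix has rank 8, and its Smith normal form has invariant factors (1,1,1,1,1,1,1,1).

∂_2: C_2 → C_1 maps a triangle to the signed sum of its edges. For instance
  ∂[v_0,v_3,v_8] = [v_3,v_8] − [v_0,v_8] + [v_0,v_3],
  ∂[v_1,v_4,v_7] = [v_4,v_7] − [v_1,v_7] + [v_1,v_4].
The resulting 27×18 matrix has rank 18, and its Smith normal form has invariant factors (1,1,1,1,1,1,1,1,1,1,1,1,1,1,1,1,1,2).

Computing H_k = (kernel of ∂_k) / (image of ∂_{k+1}):

  H_0: rank C_0 − rank ∂_1 = 9 − 8 = 1, and the invariant factors of ∂_1 are all 1, so H_0 ≅ Z.
  H_1: rank ker ∂_1 − rank ∂_2 = (27 − 8) − 18 = 1, and ∂_2 has invariant factor 2 > 1, so H_1 ≅ Z ⊕ Z/2.
  H_2: rank ker ∂_2 − rank ∂_3 = (18 − 18) − 0 = 0, and there is no ∂_3, so H_2 ≅ 0.

Hence the Betti numbers are b_0 = 1, b_1 = 1, b_2 = 0.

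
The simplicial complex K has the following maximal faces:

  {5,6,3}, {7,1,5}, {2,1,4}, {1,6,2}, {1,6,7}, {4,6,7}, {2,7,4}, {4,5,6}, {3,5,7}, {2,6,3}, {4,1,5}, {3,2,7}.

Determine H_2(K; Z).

Fix the vertex order 1 < 2 < 3 < 4 < 5 < 6 < 7 and write every simplex with vertices in increasing order. Then dim K = 2 and the simplices of K are:

  0-simplices (7): [1], [2], [3], [4], [5], [6], [7]
  1-simplices (18): [1,2], [1,4], [1,5], [1,6], [1,7], [2,3], [2,4], [2,6], [2,7], [3,5], [3,6], [3,7], [4,5], [4,6], [4,7], [5,6], [5,7], [6,7]
  2-simplices (12): [1,2,4], [1,2,6], [1,4,5], [1,5,7], [1,6,7], [2,3,6], [2,3,7], [2,4,7], [3,5,6], [3,5,7], [4,5,6], [4,6,7]

so the chain groups are C_0 ≅ Z^7, C_1 ≅ Z^18, C_2 ≅ Z^12.

Boundary ∂_1: C_1 → C_0 sends each edge [p,q] (with p < q) to q − p. For instance
  ∂[2,3] = [3] − [2].
This gives a 7×18 integer matrix of rank 6; reducing to Smith normal form yields diagonal entries (1,1,1,1,1,1).

∂_2: C_2 → C_1 sends each 2-simplex [p,q,r] to [q,r] − [p,r] + [p,q]. For instance
  ∂[1,5,7] = [5,7] − [1,7] + [1,5],
  ∂[2,4,7] = [4,7] − [2,7] + [2,4].
The resulting 18×12 matrix has rank 12, and its Smith normal form has invariant factors (1,1,1,1,1,1,1,1,1,1,1,2).

Computing H_k = (kernel of ∂_k) / (image of ∂_{k+1}):

  H_2: rank ker ∂_2 − rank ∂_3 = (12 − 12) − 0 = 0, and there is no ∂_3, so H_2 ≅ 0.

H_2 = 0.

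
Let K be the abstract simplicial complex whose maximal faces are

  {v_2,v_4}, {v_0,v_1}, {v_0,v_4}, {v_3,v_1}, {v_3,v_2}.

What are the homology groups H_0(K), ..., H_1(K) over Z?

H_0 ≅ Z,  H_1 ≅ Z.

Fix the vertex order v_0 < v_1 < v_2 < v_3 < v_4 and write every simplex with vertices in increasing order. Then dim K = 1 and the simplices of K are:

  0-simplices (5): [v_0], [v_1], [v_2], [v_3], [v_4]
  1-simplices (5): [v_0,v_1], [v_0,v_4], [v_1,v_3], [v_2,v_3], [v_2,v_4]

so the chain groups are C_0 ≅ Z^5, C_1 ≅ Z^5.

Boundary ∂_1: C_1 → C_0 is given by ∂[p,q] = [q] − [p]. For instance
  ∂[v_2,v_4] = [v_4] − [v_2].
The 5×5 boundary matrix has rank 4 and Smith normal form diag(1,1,1,1).

From H_k ≅ ker(∂_k) / im(∂_{k+1}) we obtain:

  H_0: rank C_0 − rank ∂_1 = 5 − 4 = 1, and the invariant factors of ∂_1 are all 1, so H_0 ≅ Z.
  H_1: rank ker ∂_1 − rank ∂_2 = (5 − 4) − 0 = 1, and there is no ∂_2, so H_1 ≅ Z.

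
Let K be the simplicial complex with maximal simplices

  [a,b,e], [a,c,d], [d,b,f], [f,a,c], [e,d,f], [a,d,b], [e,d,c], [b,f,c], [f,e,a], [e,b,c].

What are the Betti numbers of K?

b_0 = 1, b_1 = 0, b_2 = 0.

Order the vertices as a < b < c < d < e < f. Listing each simplex with vertices in this order, K has dimension 2 with simplices:

  0-simplices (6): a, b, c, d, e, f
  1-simplices (15): ab, ac, ad, ae, af, bc, bd, be, bf, cd, ce, cf, de, df, ef
  2-simplices (10): abd, abe, acd, acf, aef, bce, bcf, bdf, cde, def

Hence C_0 ≅ Z^6, C_1 ≅ Z^15, C_2 ≅ Z^10.

Boundary ∂_1: C_1 → C_0 is given by ∂[p,q] = [q] − [p].
The resulting 6×15 matrix has rank 5, and its Smith normal form has invariant factors (1,1,1,1,1).

Boundary ∂_2: C_2 → C_1 sends each 2-simplex [p,q,r] to [q,r] − [p,r] + [p,q]. For instance
  ∂def = ef − df + de,
  ∂abd = bd − ad + ab.
The 15×10 boundary matrix has rank 10 and Smith normal form diag(1,1,1,1,1,1,1,1,1,2).

From H_k ≅ ker(∂_k) / im(∂_{k+1}) we obtain:

  H_0: rank C_0 − rank ∂_1 = 6 − 5 = 1, and the invariant factors of ∂_1 are all 1, so H_0 ≅ Z.
  H_1: rank ker ∂_1 − rank ∂_2 = (15 − 5) − 10 = 0, and ∂_2 has invariant factor 2 > 1, so H_1 ≅ Z/2.
  H_2: rank ker ∂_2 − rank ∂_3 = (10 − 10) − 0 = 0, and there is no ∂_3, so H_2 ≅ 0.

Hence the Betti numbers are b_0 = 1, b_1 = 0, b_2 = 0.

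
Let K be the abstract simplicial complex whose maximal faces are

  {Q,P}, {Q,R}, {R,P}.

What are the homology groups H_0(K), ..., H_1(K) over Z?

H_0 = Z,  H_1 = Z.

Order the vertices as P < Q < R. Listing each simplex with vertices in this order, K has dimension 1 with simplices:

  0-simplices (3): P, Q, R
  1-simplices (3): PQ, PR, QR

giving chain groups C_0 ≅ Z^3, C_1 ≅ Z^3.

∂_1: C_1 → C_0 maps an edge to its endpoints' difference, ∂[p,q] = q − p. For instance
  ∂PR = R − P.
This gives a 3×3 integer matrix of rank 2; reducing to Smith normal form yields diagonal entries (1,1).

Now H_k = ker ∂_k / im ∂_{k+1}, so:

  H_0: rank C_0 − rank ∂_1 = 3 − 2 = 1, and the invariant factors of ∂_1 are all 1, so H_0 ≅ Z.
  H_1: rank ker ∂_1 − rank ∂_2 = (3 − 2) − 0 = 1, and there is no ∂_2, so H_1 ≅ Z.

As a check, the Euler characteristic is 3 − 3 = 0, which agrees with 1 − 1 = 0.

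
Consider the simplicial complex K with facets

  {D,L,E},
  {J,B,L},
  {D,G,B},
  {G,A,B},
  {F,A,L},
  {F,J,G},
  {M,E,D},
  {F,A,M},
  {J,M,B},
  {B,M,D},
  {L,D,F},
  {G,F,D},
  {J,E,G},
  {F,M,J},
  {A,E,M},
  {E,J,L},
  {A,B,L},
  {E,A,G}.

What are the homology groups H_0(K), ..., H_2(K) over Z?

We work with the vertex ordering A < B < D < E < F < G < J < L < M. The simplices of K, each written with vertices in increasing order, are:

  0-simplices (9): A, B, D, E, F, G, J, L, M
  1-simplices (27): AB, AE, AF, AG, AL, AM, BD, BG, BJ, BL, BM, DE, DF, DG, DL, DM, EG, EJ, EL, EM, FG, FJ, FL, FM, GJ, JL, JM
  2-simplices (18): ABG, ABL, AEG, AEM, AFL, AFM, BDG, BDM, BJL, BJM, DEL, DEM, DFG, DFL, EGJ, EJL, FGJ, FJM

Hence C_0 ≅ Z^9, C_1 ≅ Z^27, C_2 ≅ Z^18.

∂_1: C_1 → C_0 is given by ∂[p,q] = [q] − [p].
As a 9×27 matrix over Z this has rank 8, with invariant factors (1,1,1,1,1,1,1,1).

Boundary ∂_2: C_2 → C_1 sends each 2-simplex [p,q,r] to [q,r] − [p,r] + [p,q]. For instance
  ∂DFL = FL − DL + DF,
  ∂FGJ = GJ − FJ + FG.
The resulting 27×18 matrix has rank 17, and its Smith normal form has invariant factors (1,1,1,1,1,1,1,1,1,1,1,1,1,1,1,1,1).

From H_k ≅ ker(∂_k) / im(∂_{k+1}) we obtain:

  H_0: rank C_0 − rank ∂_1 = 9 − 8 = 1, and the invariant factors of ∂_1 are all 1, so H_0 = Z.
  H_1: rank ker ∂_1 − rank ∂_2 = (27 − 8) − 17 = 2, and the invariant factors of ∂_2 are all 1, so H_1 = Z^2.
  H_2: rank ker ∂_2 − rank ∂_3 = (18 − 17) − 0 = 1, and there is no ∂_3, so H_2 = Z.

H_0 = Z,  H_1 = Z^2,  H_2 = Z.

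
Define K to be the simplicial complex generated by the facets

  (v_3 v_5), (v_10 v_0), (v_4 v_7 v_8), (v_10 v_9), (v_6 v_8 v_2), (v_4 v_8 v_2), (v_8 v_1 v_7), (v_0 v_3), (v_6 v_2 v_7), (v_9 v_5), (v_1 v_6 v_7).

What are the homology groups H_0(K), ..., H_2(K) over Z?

H_0 ≅ Z^2,  H_1 ≅ Z^2,  H_2 = 0.

Order the vertices as v_0 < v_1 < v_2 < v_3 < v_4 < v_5 < v_6 < v_7 < v_8 < v_9 < v_10. Listing each simplex with vertices in this order, K has dimension 2 with simplices:

  0-simplices (11): [v_0], [v_1], [v_2], [v_3], [v_4], [v_5], [v_6], [v_7], [v_8], [v_9], [v_10]
  1-simplices (17): (17 of them)
  2-simplices (6): [v_1,v_6,v_7], [v_1,v_7,v_8], [v_2,v_4,v_8], [v_2,v_6,v_7], [v_2,v_6,v_8], [v_4,v_7,v_8]

Hence C_0 ≅ Z^11, C_1 ≅ Z^17, C_2 ≅ Z^6.

The boundary map ∂_1: C_1 → C_0 sends each edge [p,q] (with p < q) to q − p. For instance
  ∂[v_1,v_7] = [v_7] − [v_1].
As a 11×17 matrix over Z this has rank 9, with invariant factors (1,1,1,1,1,1,1,1,1).

Boundary ∂_2: C_2 → C_1 maps a triangle to the signed sum of its edges. For instance
  ∂[v_1,v_6,v_7] = [v_6,v_7] − [v_1,v_7] + [v_1,v_6],
  ∂[v_4,v_7,v_8] = [v_7,v_8] − [v_4,v_8] + [v_4,v_7].
As a 17×6 matrix over Z this has rank 6, with invariant factors (1,1,1,1,1,1).

Now H_k = ker ∂_k / im ∂_{k+1}, so:

  H_0: rank C_0 − rank ∂_1 = 11 − 9 = 2, and the invariant factors of ∂_1 are all 1, so H_0 ≅ Z^2.
  H_1: rank ker ∂_1 − rank ∂_2 = (17 − 9) − 6 = 2, and the invariant factors of ∂_2 are all 1, so H_1 ≅ Z^2.
  H_2: rank ker ∂_2 − rank ∂_3 = (6 − 6) − 0 = 0, and there is no ∂_3, so H_2 ≅ 0.

As a check, the Euler characteristic is 11 − 17 + 6 = 0, which agrees with 2 − 2 + 0 = 0.
(K is a triangulation of the disjoint union of the circle S^1 and the cylinder S^1 x I.)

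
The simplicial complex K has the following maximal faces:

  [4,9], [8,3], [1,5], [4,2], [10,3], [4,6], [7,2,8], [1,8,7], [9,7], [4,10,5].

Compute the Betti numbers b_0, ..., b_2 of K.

We work with the vertex ordering 1 < 2 < 3 < 4 < 5 < 6 < 7 < 8 < 9 < 10. The simplices of K, each written with vertices in increasing order, are:

  0-simplices (10): [1], [2], [3], [4], [5], [6], [7], [8], [9], [10]
  1-simplices (15): [1,5], [1,7], [1,8], [2,4], [2,7], [2,8], [3,8], [3,10], [4,5], [4,6], [4,9], [4,10], [5,10], [7,8], [7,9]
  2-simplices (3): [1,7,8], [2,7,8], [4,5,10]

giving chain groups C_0 ≅ Z^10, C_1 ≅ Z^15, C_2 ≅ Z^3.

The boundary map ∂_1: C_1 → C_0 is given by ∂[p,q] = [q] − [p].
This gives a 10×15 integer matrix of rank 9; reducing to Smith normal form yields diagonal entries (1,1,1,1,1,1,1,1,1).

The boundary map ∂_2: C_2 → C_1 acts by ∂[p,q,r] = [q,r] − [p,r] + [p,q]. For instance
  ∂[2,7,8] = [7,8] − [2,8] + [2,7],
  ∂[4,5,10] = [5,10] − [4,10] + [4,5].
As a 15×3 matrix over Z this has rank 3, with invariant factors (1,1,1).

Now H_k = ker ∂_k / im ∂_{k+1}, so:

  H_0: rank C_0 − rank ∂_1 = 10 − 9 = 1, and the invariant factors of ∂_1 are all 1, so H_0 = Z.
  H_1: rank ker ∂_1 − rank ∂_2 = (15 − 9) − 3 = 3, and the invariant factors of ∂_2 are all 1, so H_1 = Z^3.
  H_2: rank ker ∂_2 − rank ∂_3 = (3 − 3) − 0 = 0, and there is no ∂_3, so H_2 = 0.

As a check, the Euler characteristic is 10 − 15 + 3 = -2, which agrees with 1 − 3 + 0 = -2.

Hence the Betti numbers are b_0 = 1, b_1 = 3, b_2 = 0.

b_0 = 1, b_1 = 3, b_2 = 0.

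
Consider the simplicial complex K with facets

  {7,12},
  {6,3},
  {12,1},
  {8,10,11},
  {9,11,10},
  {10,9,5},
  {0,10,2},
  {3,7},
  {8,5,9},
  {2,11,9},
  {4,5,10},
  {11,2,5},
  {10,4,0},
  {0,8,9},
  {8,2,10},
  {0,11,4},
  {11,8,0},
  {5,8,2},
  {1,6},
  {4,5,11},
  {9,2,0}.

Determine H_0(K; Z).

H_0 ≅ Z^2.

K has 13 vertices, 29 edges, 16 triangles.
rank ∂_0 = 0, rank ∂_1 = 11 ⇒ b_0 = 13 − 0 − 11 = 2; all invariant factors of ∂_1 are 1 so no torsion. So H_0 ≅ Z^2.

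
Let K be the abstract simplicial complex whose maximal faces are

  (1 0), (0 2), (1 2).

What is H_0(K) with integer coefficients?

We work with the vertex ordering 0 < 1 < 2. The simplices of K, each written with vertices in increasing order, are:

  0-simplices (3): [0], [1], [2]
  1-simplices (3): [0,1], [0,2], [1,2]

giving chain groups C_0 ≅ Z^3, C_1 ≅ Z^3.

The boundary map ∂_1: C_1 → C_0 is given by ∂[p,q] = [q] − [p]. For instance
  ∂[1,2] = [2] − [1].
The resulting 3×3 matrix has rank 2, and its Smith normal form has invariant factors (1,1).

Now H_k = ker ∂_k / im ∂_{k+1}, so:

  H_0: rank C_0 − rank ∂_1 = 3 − 2 = 1, and the invariant factors of ∂_1 are all 1, so H_0 = Z.

(K is a triangulation of the circle S^1.)

H_0 ≅ Z.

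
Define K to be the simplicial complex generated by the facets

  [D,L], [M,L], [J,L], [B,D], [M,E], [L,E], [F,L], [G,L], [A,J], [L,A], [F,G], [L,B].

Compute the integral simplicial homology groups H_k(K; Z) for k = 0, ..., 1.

H_0 = Z,  H_1 = Z^4.

Fix the vertex order A < B < D < E < F < G < J < L < M and write every simplex with vertices in increasing order. Then dim K = 1 and the simplices of K are:

  0-simplices (9): A, B, D, E, F, G, J, L, M
  1-simplices (12): AJ, AL, BD, BL, DL, EL, EM, FG, FL, GL, JL, LM

Hence C_0 ≅ Z^9, C_1 ≅ Z^12.

∂_1: C_1 → C_0 is given by ∂[p,q] = [q] − [p]. For instance
  ∂AJ = J − A.
This gives a 9×12 integer matrix of rank 8; reducing to Smith normal form yields diagonal entries (1,1,1,1,1,1,1,1).

Reading off H_k = ker ∂_k / im ∂_{k+1}:

  H_0: rank C_0 − rank ∂_1 = 9 − 8 = 1, and the invariant factors of ∂_1 are all 1, so H_0 ≅ Z.
  H_1: rank ker ∂_1 − rank ∂_2 = (12 − 8) − 0 = 4, and there is no ∂_2, so H_1 ≅ Z^4.

As a check, the Euler characteristic is 9 − 12 = -3, which agrees with 1 − 4 = -3.
(K is a triangulation of a wedge of 4 circles.)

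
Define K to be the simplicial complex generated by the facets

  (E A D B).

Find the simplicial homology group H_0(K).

H_0 = Z.

We work with the vertex ordering A < B < D < E. The simplices of K, each written with vertices in increasing order, are:

  0-simplices (4): A, B, D, E
  1-simplices (6): AB, AD, AE, BD, BE, DE
  2-simplices (4): ABD, ABE, ADE, BDE
  3-simplices (1): ABDE

so the chain groups are C_0 ≅ Z^4, C_1 ≅ Z^6, C_2 ≅ Z^4, C_3 ≅ Z^1.

The boundary map ∂_1: C_1 → C_0 sends each edge [p,q] (with p < q) to q − p. For instance
  ∂BE = E − B.
The resulting 4×6 matrix has rank 3, and its Smith normal form has invariant factors (1,1,1).

The boundary map ∂_2: C_2 → C_1 sends each 2-simplex [p,q,r] to [q,r] − [p,r] + [p,q]. For instance
  ∂BDE = DE − BE + BD,
  ∂ADE = DE − AE + AD.
This gives a 6×4 integer matrix of rank 3; reducing to Smith normal form yields diagonal entries (1,1,1).

Boundary ∂_3: C_3 → C_2 sends each 3-simplex σ to the alternating sum Σ_i (−1)^i (σ with its i-th vertex removed). For instance
  ∂ABDE = BDE − ADE + ABE − ABD.
The resulting 4×1 matrix has rank 1, and its Smith normal form has invariant factors (1).

Now H_k = ker ∂_k / im ∂_{k+1}, so:

  H_0: rank C_0 − rank ∂_1 = 4 − 3 = 1, and the invariant factors of ∂_1 are all 1, so H_0 = Z.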